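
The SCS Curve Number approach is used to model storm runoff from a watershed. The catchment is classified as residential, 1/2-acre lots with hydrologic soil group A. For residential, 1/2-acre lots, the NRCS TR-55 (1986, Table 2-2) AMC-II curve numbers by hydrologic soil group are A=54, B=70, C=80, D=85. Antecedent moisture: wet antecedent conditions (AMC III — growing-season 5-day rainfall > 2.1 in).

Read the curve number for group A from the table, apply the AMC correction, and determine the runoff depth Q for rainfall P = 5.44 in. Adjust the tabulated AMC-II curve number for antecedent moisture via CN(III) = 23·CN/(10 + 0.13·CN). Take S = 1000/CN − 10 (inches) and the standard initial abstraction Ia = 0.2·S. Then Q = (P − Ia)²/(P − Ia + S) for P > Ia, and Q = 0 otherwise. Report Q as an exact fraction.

Q = 1257698/478575 in ≈ 2.628 in

NRCS table: residential, 1/2-acre lots, soil group A → CN(II) = 54
Wet (AMC III): CN(III) = 23·54/(10 + 0.13·54) = 1242/(851/50) = 2700/37 ≈ 72.973
Retention S: 1000/CN − 10 with CN=72.973 → S = 100/27 ≈ 3.704 in
Ia = 0.2·(100/27) = 20/27 in ≈ 0.741 in
Since P=5.440 > Ia=0.741: effective rainfall P−Ia = 3172/675 in
Q: (3172/675)² ÷ (5672/675) = 1257698/478575 in (≈ 2.628 in)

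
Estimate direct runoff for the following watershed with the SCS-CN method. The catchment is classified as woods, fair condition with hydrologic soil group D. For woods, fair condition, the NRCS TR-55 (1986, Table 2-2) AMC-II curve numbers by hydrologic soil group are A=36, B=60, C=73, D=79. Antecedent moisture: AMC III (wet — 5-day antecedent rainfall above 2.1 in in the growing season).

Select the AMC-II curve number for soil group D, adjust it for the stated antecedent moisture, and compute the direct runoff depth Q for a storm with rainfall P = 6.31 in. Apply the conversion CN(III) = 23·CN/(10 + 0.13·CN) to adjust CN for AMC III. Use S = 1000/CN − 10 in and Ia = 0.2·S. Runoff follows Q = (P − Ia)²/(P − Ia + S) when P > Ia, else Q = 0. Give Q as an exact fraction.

NRCS table: woods, fair condition, soil group D → CN(II) = 79
Wet (AMC III): CN(III) = 23·79/(10 + 0.13·79) = 1817/(2027/100) = 181700/2027 ≈ 89.640
Retention S: 1000/CN − 10 with CN=89.640 → S = 2100/1817 ≈ 1.156 in
Ia = 0.2S: 0.2·1.156 = 0.231 in (exactly 420/1817)
Since P=6.310 > Ia=0.231: effective rainfall P−Ia = 1104527/181700 in
Runoff Q = (P−Ia)²/(P−Ia+S) = (6.079)²/(6.079+1.156) = 1219979893729/238849555900 ≈ 5.108 in

Q = 1219979893729/238849555900 in ≈ 5.108 in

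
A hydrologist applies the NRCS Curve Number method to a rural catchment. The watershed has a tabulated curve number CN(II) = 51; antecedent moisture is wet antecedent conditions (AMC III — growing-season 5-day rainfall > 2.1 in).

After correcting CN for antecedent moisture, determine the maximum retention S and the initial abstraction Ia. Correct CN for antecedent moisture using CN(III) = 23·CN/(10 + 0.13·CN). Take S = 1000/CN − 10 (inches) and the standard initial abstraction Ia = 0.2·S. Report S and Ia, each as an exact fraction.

Adjust CN=51 to AMC III: 23·51/(10 + 0.13·51) → 1173 ÷ (1663/100) = 117300/1663 ≈ 70.535
Max retention: S = 1000/(117300/1663) − 10 = 4900/1173 in (≈ 4.177 in)
Ia = 0.2S: 0.2·4.177 = 0.835 in (exactly 980/1173)

S = 4900/1173 in ≈ 4.177 in; Ia = 980/1173 in ≈ 0.835 in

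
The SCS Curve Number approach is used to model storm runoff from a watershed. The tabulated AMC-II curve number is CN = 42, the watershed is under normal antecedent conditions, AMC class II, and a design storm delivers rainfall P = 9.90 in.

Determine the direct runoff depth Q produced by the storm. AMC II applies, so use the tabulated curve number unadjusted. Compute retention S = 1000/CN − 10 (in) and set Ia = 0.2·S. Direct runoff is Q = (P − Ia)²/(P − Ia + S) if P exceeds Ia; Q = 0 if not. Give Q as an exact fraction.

CN(II) = 42; AMC II needs no correction.
Retention S: 1000/CN − 10 with CN=42.000 → S = 290/21 ≈ 13.810 in
Ia = 0.2·(290/21) = 58/21 in ≈ 2.762 in
P − Ia = 9.900 − 2.762 = 1499/210 ≈ 7.138 in (> 0, runoff occurs)
Q: (1499/210)² ÷ (4399/210) = 2247001/923790 in (≈ 2.432 in)

Q = 2247001/923790 in ≈ 2.432 in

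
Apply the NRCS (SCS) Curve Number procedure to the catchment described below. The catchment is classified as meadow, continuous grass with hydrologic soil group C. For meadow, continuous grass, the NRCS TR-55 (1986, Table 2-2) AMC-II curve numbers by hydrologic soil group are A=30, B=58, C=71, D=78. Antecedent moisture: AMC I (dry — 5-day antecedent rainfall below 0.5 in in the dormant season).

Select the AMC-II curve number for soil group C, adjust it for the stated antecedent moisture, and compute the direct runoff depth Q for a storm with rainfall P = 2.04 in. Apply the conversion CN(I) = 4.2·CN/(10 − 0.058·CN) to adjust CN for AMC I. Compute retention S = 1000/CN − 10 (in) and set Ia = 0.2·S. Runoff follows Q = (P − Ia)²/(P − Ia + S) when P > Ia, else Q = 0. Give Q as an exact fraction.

NRCS table: meadow, continuous grass, soil group C → CN(II) = 71
CN(I) from CN(II)=71: (4.2·71)/(10 − 0.058·71) = 149100/2941 ≈ 50.697
S = 1000/(149100/2941) − 10 = 14500/1491 in ≈ 9.725 in
Ia = 0.2S: 0.2·9.725 = 1.945 in (exactly 2900/1491)
Excess rainfall: 2.040 − 1.945 = 0.095 in; P > Ia so Q > 0
Runoff Q = (P−Ia)²/(P−Ia+S) = (0.095)²/(0.095+9.725) = 12538681/13644178275 ≈ 0.001 in

Q = 12538681/13644178275 in ≈ 0.001 in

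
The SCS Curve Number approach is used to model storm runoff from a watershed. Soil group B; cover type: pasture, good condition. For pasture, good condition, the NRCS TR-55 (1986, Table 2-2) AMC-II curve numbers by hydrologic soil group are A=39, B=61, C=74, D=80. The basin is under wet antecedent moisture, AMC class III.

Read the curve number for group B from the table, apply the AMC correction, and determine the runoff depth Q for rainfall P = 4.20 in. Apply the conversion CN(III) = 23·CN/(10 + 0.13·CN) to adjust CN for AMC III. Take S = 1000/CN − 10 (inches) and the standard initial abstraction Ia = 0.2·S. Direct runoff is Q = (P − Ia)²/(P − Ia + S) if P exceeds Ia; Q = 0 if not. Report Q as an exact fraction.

Q = 72607441/35124105 in ≈ 2.067 in

NRCS table: pasture, good condition, soil group B → CN(II) = 61
Adjust CN=61 to AMC III: 23·61/(10 + 0.13·61) → 1403 ÷ (1793/100) = 140300/1793 ≈ 78.249
S = 1000/(140300/1793) − 10 = 3900/1403 in ≈ 2.780 in
Initial abstraction Ia = S/5 = (3900/1403)/5 = 780/1403 ≈ 0.556 in
Since P=4.200 > Ia=0.556: effective rainfall P−Ia = 25563/7015 in
Runoff Q = (P−Ia)²/(P−Ia+S) = (3.644)²/(3.644+2.780) = 72607441/35124105 ≈ 2.067 in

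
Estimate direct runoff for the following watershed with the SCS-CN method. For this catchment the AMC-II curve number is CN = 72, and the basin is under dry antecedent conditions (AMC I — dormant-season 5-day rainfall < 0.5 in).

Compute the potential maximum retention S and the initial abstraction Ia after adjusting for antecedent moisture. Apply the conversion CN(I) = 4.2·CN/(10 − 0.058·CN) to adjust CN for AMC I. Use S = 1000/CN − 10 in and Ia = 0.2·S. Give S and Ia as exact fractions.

CN(I) from CN(II)=72: (4.2·72)/(10 − 0.058·72) = 675/13 ≈ 51.923
Max retention: S = 1000/(675/13) − 10 = 250/27 in (≈ 9.259 in)
Ia = 0.2S: 0.2·9.259 = 1.852 in (exactly 50/27)

S = 250/27 in ≈ 9.259 in; Ia = 50/27 in ≈ 1.852 in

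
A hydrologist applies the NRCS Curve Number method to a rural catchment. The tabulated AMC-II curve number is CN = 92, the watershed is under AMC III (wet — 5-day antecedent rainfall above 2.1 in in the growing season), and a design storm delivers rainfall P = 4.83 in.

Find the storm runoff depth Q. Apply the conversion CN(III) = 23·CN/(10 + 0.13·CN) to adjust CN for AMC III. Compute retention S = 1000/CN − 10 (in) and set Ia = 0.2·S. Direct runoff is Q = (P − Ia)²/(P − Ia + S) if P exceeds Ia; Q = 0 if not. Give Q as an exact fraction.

Q = 63255771049/14362720300 in ≈ 4.404 in

CN(III) from CN(II)=92: (23·92)/(10 + 0.13·92) = 52900/549 ≈ 96.357
Max retention: S = 1000/(52900/549) − 10 = 200/529 in (≈ 0.378 in)
Initial abstraction Ia = S/5 = (200/529)/5 = 40/529 ≈ 0.076 in
Excess rainfall: 4.830 − 0.076 = 4.754 in; P > Ia so Q > 0
Q: (251507/52900)² ÷ (271507/52900) = 63255771049/14362720300 in (≈ 4.404 in)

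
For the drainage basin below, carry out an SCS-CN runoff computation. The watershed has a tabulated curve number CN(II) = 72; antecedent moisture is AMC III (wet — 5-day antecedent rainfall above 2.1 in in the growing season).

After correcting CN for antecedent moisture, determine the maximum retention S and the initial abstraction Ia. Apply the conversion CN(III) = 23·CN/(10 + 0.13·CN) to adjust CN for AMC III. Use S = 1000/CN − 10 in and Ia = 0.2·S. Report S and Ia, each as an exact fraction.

S = 350/207 in ≈ 1.691 in; Ia = 70/207 in ≈ 0.338 in

CN(III) from CN(II)=72: (23·72)/(10 + 0.13·72) = 10350/121 ≈ 85.537
S = 1000/(10350/121) − 10 = 350/207 in ≈ 1.691 in
Ia = 0.2·(350/207) = 70/207 in ≈ 0.338 in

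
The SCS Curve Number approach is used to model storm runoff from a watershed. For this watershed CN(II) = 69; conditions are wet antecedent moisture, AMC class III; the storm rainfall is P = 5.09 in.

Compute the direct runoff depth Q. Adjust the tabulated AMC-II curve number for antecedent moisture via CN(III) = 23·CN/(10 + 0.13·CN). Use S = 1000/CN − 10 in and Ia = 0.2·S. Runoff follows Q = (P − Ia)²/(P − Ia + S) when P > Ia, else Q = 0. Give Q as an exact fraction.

Q = 556192283089/167552762100 in ≈ 3.320 in

Adjust CN=69 to AMC III: 23·69/(10 + 0.13·69) → 1587 ÷ (1897/100) = 158700/1897 ≈ 83.658
Max retention: S = 1000/(158700/1897) − 10 = 3100/1587 in (≈ 1.953 in)
Ia = 0.2·(3100/1587) = 620/1587 in ≈ 0.391 in
Since P=5.090 > Ia=0.391: effective rainfall P−Ia = 745783/158700 in
Q = (745783/158700)²/((745783/158700) + 3100/1587) = (556192283089/25185690000)/(1055783/158700) = 556192283089/167552762100 in ≈ 3.320 in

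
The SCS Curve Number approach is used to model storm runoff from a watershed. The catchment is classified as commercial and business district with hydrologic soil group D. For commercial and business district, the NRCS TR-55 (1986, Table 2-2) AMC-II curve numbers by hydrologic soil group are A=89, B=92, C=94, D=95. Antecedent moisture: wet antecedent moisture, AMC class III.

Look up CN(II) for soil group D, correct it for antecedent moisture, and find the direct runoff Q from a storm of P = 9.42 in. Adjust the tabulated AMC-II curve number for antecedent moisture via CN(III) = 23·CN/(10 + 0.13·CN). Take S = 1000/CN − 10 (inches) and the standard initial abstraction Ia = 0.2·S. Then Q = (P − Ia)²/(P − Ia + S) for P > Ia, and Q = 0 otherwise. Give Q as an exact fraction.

NRCS table: commercial and business district, soil group D → CN(II) = 95
Adjust CN=95 to AMC III: 23·95/(10 + 0.13·95) → 2185 ÷ (447/20) = 43700/447 ≈ 97.763
Retention S: 1000/CN − 10 with CN=97.763 → S = 100/437 ≈ 0.229 in
Initial abstraction Ia = S/5 = (100/437)/5 = 20/437 ≈ 0.046 in
Since P=9.420 > Ia=0.046: effective rainfall P−Ia = 204827/21850 in
Runoff Q = (P−Ia)²/(P−Ia+S) = (9.374)²/(9.374+0.229) = 41954099929/4584719950 ≈ 9.151 in

Q = 41954099929/4584719950 in ≈ 9.151 in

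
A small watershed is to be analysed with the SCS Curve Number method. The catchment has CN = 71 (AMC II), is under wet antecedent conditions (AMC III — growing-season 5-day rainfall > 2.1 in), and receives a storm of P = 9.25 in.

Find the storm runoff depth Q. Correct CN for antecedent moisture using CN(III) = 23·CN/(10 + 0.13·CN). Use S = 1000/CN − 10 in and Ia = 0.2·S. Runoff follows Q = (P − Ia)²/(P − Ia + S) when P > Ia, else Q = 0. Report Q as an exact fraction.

Q = 3375726201/455286932 in ≈ 7.415 in

Adjust CN=71 to AMC III: 23·71/(10 + 0.13·71) → 1633 ÷ (1923/100) = 163300/1923 ≈ 84.919
S = 1000/(163300/1923) − 10 = 2900/1633 in ≈ 1.776 in
Initial abstraction Ia = S/5 = (2900/1633)/5 = 580/1633 ≈ 0.355 in
P − Ia = 9.250 − 0.355 = 58101/6532 ≈ 8.895 in (> 0, runoff occurs)
Q = (58101/6532)²/((58101/6532) + 2900/1633) = (3375726201/42667024)/(69701/6532) = 3375726201/455286932 in ≈ 7.415 in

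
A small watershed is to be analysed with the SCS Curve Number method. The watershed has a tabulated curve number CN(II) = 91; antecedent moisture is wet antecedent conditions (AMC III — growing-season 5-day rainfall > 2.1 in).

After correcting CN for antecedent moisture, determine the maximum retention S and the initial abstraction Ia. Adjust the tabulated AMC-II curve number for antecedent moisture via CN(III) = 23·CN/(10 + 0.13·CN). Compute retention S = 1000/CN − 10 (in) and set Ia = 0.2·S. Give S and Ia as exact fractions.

S = 900/2093 in ≈ 0.430 in; Ia = 180/2093 in ≈ 0.086 in

Wet (AMC III): CN(III) = 23·91/(10 + 0.13·91) = 2093/(2183/100) = 209300/2183 ≈ 95.877
Retention S: 1000/CN − 10 with CN=95.877 → S = 900/2093 ≈ 0.430 in
Ia = 0.2S: 0.2·0.430 = 0.086 in (exactly 180/2093)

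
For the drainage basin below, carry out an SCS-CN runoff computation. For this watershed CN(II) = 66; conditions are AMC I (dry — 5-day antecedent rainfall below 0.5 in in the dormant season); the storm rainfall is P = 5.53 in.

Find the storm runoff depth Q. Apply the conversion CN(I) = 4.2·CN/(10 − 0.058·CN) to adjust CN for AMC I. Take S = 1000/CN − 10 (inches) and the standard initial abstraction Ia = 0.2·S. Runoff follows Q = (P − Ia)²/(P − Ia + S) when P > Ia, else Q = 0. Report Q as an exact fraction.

CN(I) from CN(II)=66: (4.2·66)/(10 − 0.058·66) = 69300/1543 ≈ 44.913
Max retention: S = 1000/(69300/1543) − 10 = 8500/693 in (≈ 12.266 in)
Ia = 0.2S: 0.2·12.266 = 2.453 in (exactly 1700/693)
Excess rainfall: 5.530 − 2.453 = 3.077 in; P > Ia so Q > 0
Runoff Q = (P−Ia)²/(P−Ia+S) = (3.077)²/(3.077+12.266) = 45466606441/73681769700 ≈ 0.617 in

Q = 45466606441/73681769700 in ≈ 0.617 in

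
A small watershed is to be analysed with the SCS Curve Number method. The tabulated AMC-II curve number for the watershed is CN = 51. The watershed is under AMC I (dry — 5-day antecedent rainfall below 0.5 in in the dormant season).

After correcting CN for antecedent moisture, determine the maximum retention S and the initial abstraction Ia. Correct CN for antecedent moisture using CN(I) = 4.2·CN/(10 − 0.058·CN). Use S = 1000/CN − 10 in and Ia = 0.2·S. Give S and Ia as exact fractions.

S = 3500/153 in ≈ 22.876 in; Ia = 700/153 in ≈ 4.575 in

CN(I) from CN(II)=51: (4.2·51)/(10 − 0.058·51) = 15300/503 ≈ 30.417
Retention S: 1000/CN − 10 with CN=30.417 → S = 3500/153 ≈ 22.876 in
Initial abstraction Ia = S/5 = (3500/153)/5 = 700/153 ≈ 4.575 in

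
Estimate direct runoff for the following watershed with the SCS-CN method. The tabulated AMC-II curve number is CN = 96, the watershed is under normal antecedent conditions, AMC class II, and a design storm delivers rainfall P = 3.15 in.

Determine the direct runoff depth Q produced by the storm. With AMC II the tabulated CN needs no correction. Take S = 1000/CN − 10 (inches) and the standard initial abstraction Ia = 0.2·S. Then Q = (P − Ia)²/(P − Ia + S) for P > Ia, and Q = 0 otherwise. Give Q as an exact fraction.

Average conditions: CN = 96 (no AMC adjustment).
Max retention: S = 1000/96 − 10 = 5/12 in (≈ 0.417 in)
Ia = 0.2S: 0.2·0.417 = 0.083 in (exactly 1/12)
Excess rainfall: 3.150 − 0.083 = 3.067 in; P > Ia so Q > 0
Q: (46/15)² ÷ (209/60) = 8464/3135 in (≈ 2.700 in)

Q = 8464/3135 in ≈ 2.700 in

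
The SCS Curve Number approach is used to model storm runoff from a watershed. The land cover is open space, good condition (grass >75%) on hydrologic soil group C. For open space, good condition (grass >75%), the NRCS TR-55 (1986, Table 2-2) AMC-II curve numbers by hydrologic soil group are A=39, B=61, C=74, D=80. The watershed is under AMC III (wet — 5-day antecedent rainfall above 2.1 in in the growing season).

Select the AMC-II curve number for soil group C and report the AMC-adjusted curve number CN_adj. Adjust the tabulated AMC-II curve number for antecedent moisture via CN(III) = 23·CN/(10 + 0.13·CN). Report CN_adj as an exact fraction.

NRCS table: open space, good condition (grass >75%), soil group C → CN(II) = 74
Wet (AMC III): CN(III) = 23·74/(10 + 0.13·74) = 1702/(981/50) = 85100/981 ≈ 86.748

CN_adj = 85100/981 ≈ 86.748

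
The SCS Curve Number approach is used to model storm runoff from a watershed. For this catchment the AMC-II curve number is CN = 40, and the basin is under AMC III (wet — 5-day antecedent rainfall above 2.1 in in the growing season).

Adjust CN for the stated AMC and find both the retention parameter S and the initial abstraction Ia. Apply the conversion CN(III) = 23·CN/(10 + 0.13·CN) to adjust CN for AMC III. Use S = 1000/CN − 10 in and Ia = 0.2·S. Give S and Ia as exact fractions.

S = 150/23 in ≈ 6.522 in; Ia = 30/23 in ≈ 1.304 in

Adjust CN=40 to AMC III: 23·40/(10 + 0.13·40) → 920 ÷ (76/5) = 1150/19 ≈ 60.526
Retention S: 1000/CN − 10 with CN=60.526 → S = 150/23 ≈ 6.522 in
Ia = 0.2S: 0.2·6.522 = 1.304 in (exactly 30/23)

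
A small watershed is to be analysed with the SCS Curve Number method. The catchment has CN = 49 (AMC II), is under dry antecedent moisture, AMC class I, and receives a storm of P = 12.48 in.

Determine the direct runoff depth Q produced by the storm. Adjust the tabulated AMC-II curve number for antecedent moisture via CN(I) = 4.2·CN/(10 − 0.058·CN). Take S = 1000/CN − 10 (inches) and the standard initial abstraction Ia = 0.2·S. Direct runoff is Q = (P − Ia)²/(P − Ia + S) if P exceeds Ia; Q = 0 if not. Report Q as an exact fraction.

Adjust CN=49 to AMC I: 4.2·49/(10 − 0.058·49) → (1029/5) ÷ (3579/500) = 34300/1193 ≈ 28.751
Retention S: 1000/CN − 10 with CN=28.751 → S = 8500/343 ≈ 24.781 in
Ia = 0.2·(8500/343) = 1700/343 in ≈ 4.956 in
Since P=12.480 > Ia=4.956: effective rainfall P−Ia = 64516/8575 in
Q: (64516/8575)² ÷ (277016/8575) = 520289282/296926525 in (≈ 1.752 in)

Q = 520289282/296926525 in ≈ 1.752 in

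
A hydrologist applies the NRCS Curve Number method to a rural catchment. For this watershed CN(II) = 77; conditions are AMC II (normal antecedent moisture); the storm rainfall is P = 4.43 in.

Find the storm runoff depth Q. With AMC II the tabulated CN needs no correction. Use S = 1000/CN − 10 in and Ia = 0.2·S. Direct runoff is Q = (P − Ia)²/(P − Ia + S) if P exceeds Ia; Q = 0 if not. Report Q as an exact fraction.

Q = 870899121/404334700 in ≈ 2.154 in

AMC II — tabulated CN = 77 applies directly.
Max retention: S = 1000/77 − 10 = 230/77 in (≈ 2.987 in)
Initial abstraction Ia = S/5 = (230/77)/5 = 46/77 ≈ 0.597 in
Since P=4.430 > Ia=0.597: effective rainfall P−Ia = 29511/7700 in
Q: (29511/7700)² ÷ (52511/7700) = 870899121/404334700 in (≈ 2.154 in)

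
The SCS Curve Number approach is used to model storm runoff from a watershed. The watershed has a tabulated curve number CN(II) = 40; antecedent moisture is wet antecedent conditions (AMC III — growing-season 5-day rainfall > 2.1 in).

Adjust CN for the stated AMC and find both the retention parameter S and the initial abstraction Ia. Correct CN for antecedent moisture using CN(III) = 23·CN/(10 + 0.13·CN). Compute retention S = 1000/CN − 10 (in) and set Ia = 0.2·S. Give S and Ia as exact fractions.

Wet (AMC III): CN(III) = 23·40/(10 + 0.13·40) = 920/(76/5) = 1150/19 ≈ 60.526
Max retention: S = 1000/(1150/19) − 10 = 150/23 in (≈ 6.522 in)
Initial abstraction Ia = S/5 = (150/23)/5 = 30/23 ≈ 1.304 in

S = 150/23 in ≈ 6.522 in; Ia = 30/23 in ≈ 1.304 in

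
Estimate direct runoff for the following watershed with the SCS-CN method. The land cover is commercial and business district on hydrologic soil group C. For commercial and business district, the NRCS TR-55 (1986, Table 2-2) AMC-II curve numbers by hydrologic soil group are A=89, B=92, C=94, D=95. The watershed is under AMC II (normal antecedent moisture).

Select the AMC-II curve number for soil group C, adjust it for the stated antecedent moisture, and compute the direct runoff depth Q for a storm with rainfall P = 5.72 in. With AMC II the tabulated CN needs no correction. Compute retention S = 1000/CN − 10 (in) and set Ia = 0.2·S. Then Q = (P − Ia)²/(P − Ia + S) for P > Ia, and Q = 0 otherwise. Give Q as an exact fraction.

Q = 43178041/8602175 in ≈ 5.019 in

NRCS table: commercial and business district, soil group C → CN(II) = 94
AMC II — tabulated CN = 94 applies directly.
Retention S: 1000/CN − 10 with CN=94.000 → S = 30/47 ≈ 0.638 in
Ia = 0.2S: 0.2·0.638 = 0.128 in (exactly 6/47)
Since P=5.720 > Ia=0.128: effective rainfall P−Ia = 6571/1175 in
Q: (6571/1175)² ÷ (7321/1175) = 43178041/8602175 in (≈ 5.019 in)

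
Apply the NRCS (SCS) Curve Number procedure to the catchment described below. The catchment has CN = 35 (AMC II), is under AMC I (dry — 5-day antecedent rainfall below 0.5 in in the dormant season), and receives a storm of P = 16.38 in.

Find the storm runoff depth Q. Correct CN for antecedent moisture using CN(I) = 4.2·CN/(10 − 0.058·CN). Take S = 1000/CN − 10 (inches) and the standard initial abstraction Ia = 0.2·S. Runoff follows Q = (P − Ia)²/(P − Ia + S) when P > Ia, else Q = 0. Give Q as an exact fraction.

Dry (AMC I): CN(I) = 4.2·35/(10 − 0.058·35) = 147/(797/100) = 14700/797 ≈ 18.444
Retention S: 1000/CN − 10 with CN=18.444 → S = 6500/147 ≈ 44.218 in
Ia = 0.2·(6500/147) = 1300/147 in ≈ 8.844 in
Since P=16.380 > Ia=8.844: effective rainfall P−Ia = 55393/7350 in
Q: (55393/7350)² ÷ (380393/7350) = 236029573/215068350 in (≈ 1.097 in)

Q = 236029573/215068350 in ≈ 1.097 in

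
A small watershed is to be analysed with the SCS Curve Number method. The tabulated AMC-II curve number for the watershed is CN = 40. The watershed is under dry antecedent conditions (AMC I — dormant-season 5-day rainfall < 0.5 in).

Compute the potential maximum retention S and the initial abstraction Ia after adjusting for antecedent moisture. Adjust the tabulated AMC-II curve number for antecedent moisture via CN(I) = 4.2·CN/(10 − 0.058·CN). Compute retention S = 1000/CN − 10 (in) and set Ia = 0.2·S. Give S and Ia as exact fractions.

CN(I) from CN(II)=40: (4.2·40)/(10 − 0.058·40) = 175/8 ≈ 21.875
Retention S: 1000/CN − 10 with CN=21.875 → S = 250/7 ≈ 35.714 in
Ia = 0.2S: 0.2·35.714 = 7.143 in (exactly 50/7)

S = 250/7 in ≈ 35.714 in; Ia = 50/7 in ≈ 7.143 in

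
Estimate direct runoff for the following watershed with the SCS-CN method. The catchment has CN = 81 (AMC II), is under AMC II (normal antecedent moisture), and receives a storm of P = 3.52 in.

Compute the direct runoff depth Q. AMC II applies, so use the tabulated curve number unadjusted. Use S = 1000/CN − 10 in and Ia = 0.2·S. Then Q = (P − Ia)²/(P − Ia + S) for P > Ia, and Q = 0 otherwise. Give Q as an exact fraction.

Average conditions: CN = 81 (no AMC adjustment).
S = 1000/81 − 10 = 190/81 in ≈ 2.346 in
Initial abstraction Ia = S/5 = (190/81)/5 = 38/81 ≈ 0.469 in
P − Ia = 3.520 − 0.469 = 6178/2025 ≈ 3.051 in (> 0, runoff occurs)
Q: (6178/2025)² ÷ (10928/2025) = 9541921/5532300 in (≈ 1.725 in)

Q = 9541921/5532300 in ≈ 1.725 in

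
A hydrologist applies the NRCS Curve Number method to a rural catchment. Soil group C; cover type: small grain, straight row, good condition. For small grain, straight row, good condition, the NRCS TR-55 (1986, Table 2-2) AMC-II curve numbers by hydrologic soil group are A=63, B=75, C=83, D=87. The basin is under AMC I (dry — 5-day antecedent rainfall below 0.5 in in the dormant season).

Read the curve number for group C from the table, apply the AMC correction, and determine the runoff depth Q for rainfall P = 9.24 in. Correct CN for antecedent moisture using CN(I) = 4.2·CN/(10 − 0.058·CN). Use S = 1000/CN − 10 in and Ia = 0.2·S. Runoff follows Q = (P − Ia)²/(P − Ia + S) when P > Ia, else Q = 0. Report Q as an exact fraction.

NRCS table: small grain, straight row, good condition, soil group C → CN(II) = 83
Adjust CN=83 to AMC I: 4.2·83/(10 − 0.058·83) → (1743/5) ÷ (2593/500) = 174300/2593 ≈ 67.219
Retention S: 1000/CN − 10 with CN=67.219 → S = 8500/1743 ≈ 4.877 in
Ia = 0.2S: 0.2·4.877 = 0.975 in (exactly 1700/1743)
Excess rainfall: 9.240 − 0.975 = 8.265 in; P > Ia so Q > 0
Q = (360133/43575)²/((360133/43575) + 8500/1743) = (129695777689/1898780625)/(572633/43575) = 129695777689/24952482975 in ≈ 5.198 in

Q = 129695777689/24952482975 in ≈ 5.198 in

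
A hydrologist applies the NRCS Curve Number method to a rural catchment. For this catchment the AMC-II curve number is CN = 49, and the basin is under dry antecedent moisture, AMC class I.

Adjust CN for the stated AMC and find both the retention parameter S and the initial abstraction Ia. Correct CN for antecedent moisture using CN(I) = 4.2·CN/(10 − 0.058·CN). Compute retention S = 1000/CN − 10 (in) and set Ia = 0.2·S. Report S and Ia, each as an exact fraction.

S = 8500/343 in ≈ 24.781 in; Ia = 1700/343 in ≈ 4.956 in

CN(I) from CN(II)=49: (4.2·49)/(10 − 0.058·49) = 34300/1193 ≈ 28.751
Max retention: S = 1000/(34300/1193) − 10 = 8500/343 in (≈ 24.781 in)
Ia = 0.2S: 0.2·24.781 = 4.956 in (exactly 1700/343)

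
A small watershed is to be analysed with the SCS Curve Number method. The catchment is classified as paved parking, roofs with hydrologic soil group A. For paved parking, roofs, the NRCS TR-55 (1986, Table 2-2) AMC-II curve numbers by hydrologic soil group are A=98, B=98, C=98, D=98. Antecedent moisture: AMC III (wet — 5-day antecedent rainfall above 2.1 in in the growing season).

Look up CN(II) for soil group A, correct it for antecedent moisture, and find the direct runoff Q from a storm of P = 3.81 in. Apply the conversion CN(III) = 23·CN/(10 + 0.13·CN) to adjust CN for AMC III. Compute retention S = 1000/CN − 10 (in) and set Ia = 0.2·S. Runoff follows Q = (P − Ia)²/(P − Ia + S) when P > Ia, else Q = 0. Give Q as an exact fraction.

NRCS table: paved parking, roofs, soil group A → CN(II) = 98
Adjust CN=98 to AMC III: 23·98/(10 + 0.13·98) → 2254 ÷ (1137/50) = 112700/1137 ≈ 99.120
Max retention: S = 1000/(112700/1137) − 10 = 100/1127 in (≈ 0.089 in)
Ia = 0.2·(100/1127) = 20/1127 in ≈ 0.018 in
P − Ia = 3.810 − 0.018 = 427387/112700 ≈ 3.792 in (> 0, runoff occurs)
Q = (427387/112700)²/((427387/112700) + 100/1127) = (182659647769/12701290000)/(437387/112700) = 182659647769/49293514900 in ≈ 3.706 in

Q = 182659647769/49293514900 in ≈ 3.706 in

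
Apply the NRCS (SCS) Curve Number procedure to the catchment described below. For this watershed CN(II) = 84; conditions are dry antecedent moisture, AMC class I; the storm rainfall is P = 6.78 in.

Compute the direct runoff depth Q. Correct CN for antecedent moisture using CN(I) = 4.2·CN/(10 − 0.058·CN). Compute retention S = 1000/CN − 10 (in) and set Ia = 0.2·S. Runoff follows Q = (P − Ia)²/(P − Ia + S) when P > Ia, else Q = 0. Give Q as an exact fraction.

CN(I) from CN(II)=84: (4.2·84)/(10 − 0.058·84) = 44100/641 ≈ 68.799
Max retention: S = 1000/(44100/641) − 10 = 2000/441 in (≈ 4.535 in)
Ia = 0.2·(2000/441) = 400/441 in ≈ 0.907 in
Excess rainfall: 6.780 − 0.907 = 5.873 in; P > Ia so Q > 0
Runoff Q = (P−Ia)²/(P−Ia+S) = (5.873)²/(5.873+4.535) = 16769991001/5060452950 ≈ 3.314 in

Q = 16769991001/5060452950 in ≈ 3.314 in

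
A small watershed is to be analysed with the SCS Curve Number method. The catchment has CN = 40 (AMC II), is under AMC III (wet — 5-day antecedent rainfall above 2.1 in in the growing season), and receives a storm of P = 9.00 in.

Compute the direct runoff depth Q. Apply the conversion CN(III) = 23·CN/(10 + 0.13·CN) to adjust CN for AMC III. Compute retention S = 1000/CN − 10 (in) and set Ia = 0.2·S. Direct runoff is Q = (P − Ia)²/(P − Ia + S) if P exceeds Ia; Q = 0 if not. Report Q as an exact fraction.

Adjust CN=40 to AMC III: 23·40/(10 + 0.13·40) → 920 ÷ (76/5) = 1150/19 ≈ 60.526
Max retention: S = 1000/(1150/19) − 10 = 150/23 in (≈ 6.522 in)
Ia = 0.2S: 0.2·6.522 = 1.304 in (exactly 30/23)
Excess rainfall: 9.000 − 1.304 = 7.696 in; P > Ia so Q > 0
Runoff Q = (P−Ia)²/(P−Ia+S) = (7.696)²/(7.696+6.522) = 10443/2507 ≈ 4.166 in

Q = 10443/2507 in ≈ 4.166 in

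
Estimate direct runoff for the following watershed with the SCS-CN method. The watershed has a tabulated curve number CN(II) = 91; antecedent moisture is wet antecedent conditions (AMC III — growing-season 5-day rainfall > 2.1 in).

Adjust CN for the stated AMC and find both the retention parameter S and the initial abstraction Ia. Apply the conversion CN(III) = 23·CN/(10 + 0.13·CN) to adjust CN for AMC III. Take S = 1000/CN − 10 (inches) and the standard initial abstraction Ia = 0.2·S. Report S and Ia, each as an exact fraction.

S = 900/2093 in ≈ 0.430 in; Ia = 180/2093 in ≈ 0.086 in

CN(III) from CN(II)=91: (23·91)/(10 + 0.13·91) = 209300/2183 ≈ 95.877
Max retention: S = 1000/(209300/2183) − 10 = 900/2093 in (≈ 0.430 in)
Initial abstraction Ia = S/5 = (900/2093)/5 = 180/2093 ≈ 0.086 in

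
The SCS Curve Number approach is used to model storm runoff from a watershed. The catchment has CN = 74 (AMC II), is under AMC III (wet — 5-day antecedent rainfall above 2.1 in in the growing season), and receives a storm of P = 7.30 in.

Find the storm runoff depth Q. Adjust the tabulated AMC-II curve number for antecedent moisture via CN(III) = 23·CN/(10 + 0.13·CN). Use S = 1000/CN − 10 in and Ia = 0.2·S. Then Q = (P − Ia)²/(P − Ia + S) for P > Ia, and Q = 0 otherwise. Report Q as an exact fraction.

Q = 3542987529/617170730 in ≈ 5.741 in

Wet (AMC III): CN(III) = 23·74/(10 + 0.13·74) = 1702/(981/50) = 85100/981 ≈ 86.748
Max retention: S = 1000/(85100/981) − 10 = 1300/851 in (≈ 1.528 in)
Ia = 0.2S: 0.2·1.528 = 0.306 in (exactly 260/851)
P − Ia = 7.300 − 0.306 = 59523/8510 ≈ 6.994 in (> 0, runoff occurs)
Runoff Q = (P−Ia)²/(P−Ia+S) = (6.994)²/(6.994+1.528) = 3542987529/617170730 ≈ 5.741 in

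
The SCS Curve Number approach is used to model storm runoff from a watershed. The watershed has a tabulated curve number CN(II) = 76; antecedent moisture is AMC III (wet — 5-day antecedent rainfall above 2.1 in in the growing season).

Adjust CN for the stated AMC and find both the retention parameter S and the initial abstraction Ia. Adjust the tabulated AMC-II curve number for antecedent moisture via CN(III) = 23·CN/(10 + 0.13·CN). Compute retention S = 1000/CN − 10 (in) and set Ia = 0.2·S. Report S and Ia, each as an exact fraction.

Wet (AMC III): CN(III) = 23·76/(10 + 0.13·76) = 1748/(497/25) = 43700/497 ≈ 87.928
Max retention: S = 1000/(43700/497) − 10 = 600/437 in (≈ 1.373 in)
Ia = 0.2S: 0.2·1.373 = 0.275 in (exactly 120/437)

S = 600/437 in ≈ 1.373 in; Ia = 120/437 in ≈ 0.275 in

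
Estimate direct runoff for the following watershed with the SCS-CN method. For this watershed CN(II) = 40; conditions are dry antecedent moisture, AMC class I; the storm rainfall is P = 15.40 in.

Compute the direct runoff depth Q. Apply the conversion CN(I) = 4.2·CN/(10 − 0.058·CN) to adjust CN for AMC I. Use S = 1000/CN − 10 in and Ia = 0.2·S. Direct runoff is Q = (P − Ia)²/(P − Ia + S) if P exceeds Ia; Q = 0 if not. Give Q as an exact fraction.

Adjust CN=40 to AMC I: 4.2·40/(10 − 0.058·40) → 168 ÷ (192/25) = 175/8 ≈ 21.875
S = 1000/(175/8) − 10 = 250/7 in ≈ 35.714 in
Ia = 0.2·(250/7) = 50/7 in ≈ 7.143 in
Excess rainfall: 15.400 − 7.143 = 8.257 in; P > Ia so Q > 0
Q = (289/35)²/((289/35) + 250/7) = (83521/1225)/(1539/35) = 83521/53865 in ≈ 1.551 in

Q = 83521/53865 in ≈ 1.551 in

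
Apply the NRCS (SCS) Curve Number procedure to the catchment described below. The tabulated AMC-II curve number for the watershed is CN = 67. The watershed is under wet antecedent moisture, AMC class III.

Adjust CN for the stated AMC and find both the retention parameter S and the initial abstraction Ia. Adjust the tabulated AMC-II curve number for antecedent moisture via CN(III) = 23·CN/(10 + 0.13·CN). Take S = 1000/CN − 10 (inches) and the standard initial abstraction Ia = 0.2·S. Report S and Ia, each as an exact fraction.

Adjust CN=67 to AMC III: 23·67/(10 + 0.13·67) → 1541 ÷ (1871/100) = 154100/1871 ≈ 82.362
S = 1000/(154100/1871) − 10 = 3300/1541 in ≈ 2.141 in
Ia = 0.2S: 0.2·2.141 = 0.428 in (exactly 660/1541)

S = 3300/1541 in ≈ 2.141 in; Ia = 660/1541 in ≈ 0.428 in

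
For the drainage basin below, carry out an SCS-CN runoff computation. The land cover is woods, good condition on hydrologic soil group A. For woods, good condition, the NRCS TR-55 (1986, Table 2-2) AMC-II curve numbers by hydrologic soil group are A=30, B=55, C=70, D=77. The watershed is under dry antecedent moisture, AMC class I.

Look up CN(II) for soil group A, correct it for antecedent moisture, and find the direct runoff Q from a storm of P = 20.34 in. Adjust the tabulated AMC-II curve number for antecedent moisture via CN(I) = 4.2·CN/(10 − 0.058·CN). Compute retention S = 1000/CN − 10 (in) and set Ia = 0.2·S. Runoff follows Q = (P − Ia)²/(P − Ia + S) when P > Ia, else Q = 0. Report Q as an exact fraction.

NRCS table: woods, good condition, soil group A → CN(II) = 30
Dry (AMC I): CN(I) = 4.2·30/(10 − 0.058·30) = 126/(413/50) = 900/59 ≈ 15.254
S = 1000/(900/59) − 10 = 500/9 in ≈ 55.556 in
Initial abstraction Ia = S/5 = (500/9)/5 = 100/9 ≈ 11.111 in
Excess rainfall: 20.340 − 11.111 = 9.229 in; P > Ia so Q > 0
Q: (4153/450)² ÷ (29153/450) = 17247409/13118850 in (≈ 1.315 in)

Q = 17247409/13118850 in ≈ 1.315 in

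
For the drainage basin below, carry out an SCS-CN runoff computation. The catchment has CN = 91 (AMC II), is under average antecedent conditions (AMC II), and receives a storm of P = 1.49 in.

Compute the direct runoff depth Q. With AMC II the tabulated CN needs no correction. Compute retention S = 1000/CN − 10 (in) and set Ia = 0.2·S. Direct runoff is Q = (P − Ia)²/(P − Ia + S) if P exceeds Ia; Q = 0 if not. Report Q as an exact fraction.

Average conditions: CN = 91 (no AMC adjustment).
Max retention: S = 1000/91 − 10 = 90/91 in (≈ 0.989 in)
Ia = 0.2S: 0.2·0.989 = 0.198 in (exactly 18/91)
Excess rainfall: 1.490 − 0.198 = 1.292 in; P > Ia so Q > 0
Q = (11759/9100)²/((11759/9100) + 90/91) = (138274081/82810000)/(20759/9100) = 138274081/188906900 in ≈ 0.732 in

Q = 138274081/188906900 in ≈ 0.732 in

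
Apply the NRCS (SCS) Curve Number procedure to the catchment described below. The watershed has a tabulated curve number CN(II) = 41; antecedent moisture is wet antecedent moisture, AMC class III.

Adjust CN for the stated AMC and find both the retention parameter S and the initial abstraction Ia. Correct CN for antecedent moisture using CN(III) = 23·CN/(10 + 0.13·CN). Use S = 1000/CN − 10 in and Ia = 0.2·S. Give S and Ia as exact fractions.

CN(III) from CN(II)=41: (23·41)/(10 + 0.13·41) = 94300/1533 ≈ 61.513
Retention S: 1000/CN − 10 with CN=61.513 → S = 5900/943 ≈ 6.257 in
Initial abstraction Ia = S/5 = (5900/943)/5 = 1180/943 ≈ 1.251 in

S = 5900/943 in ≈ 6.257 in; Ia = 1180/943 in ≈ 1.251 in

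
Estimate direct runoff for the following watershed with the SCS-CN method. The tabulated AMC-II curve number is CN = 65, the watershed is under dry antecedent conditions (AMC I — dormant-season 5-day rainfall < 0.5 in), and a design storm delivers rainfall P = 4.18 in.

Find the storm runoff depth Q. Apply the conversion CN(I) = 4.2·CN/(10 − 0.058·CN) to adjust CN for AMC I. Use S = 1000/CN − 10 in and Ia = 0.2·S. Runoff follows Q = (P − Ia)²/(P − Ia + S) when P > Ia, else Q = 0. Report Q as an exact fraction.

Adjust CN=65 to AMC I: 4.2·65/(10 − 0.058·65) → 273 ÷ (623/100) = 3900/89 ≈ 43.820
Retention S: 1000/CN − 10 with CN=43.820 → S = 500/39 ≈ 12.821 in
Initial abstraction Ia = S/5 = (500/39)/5 = 100/39 ≈ 2.564 in
Since P=4.180 > Ia=2.564: effective rainfall P−Ia = 3151/1950 in
Runoff Q = (P−Ia)²/(P−Ia+S) = (1.616)²/(1.616+12.821) = 9928801/54894450 ≈ 0.181 in

Q = 9928801/54894450 in ≈ 0.181 in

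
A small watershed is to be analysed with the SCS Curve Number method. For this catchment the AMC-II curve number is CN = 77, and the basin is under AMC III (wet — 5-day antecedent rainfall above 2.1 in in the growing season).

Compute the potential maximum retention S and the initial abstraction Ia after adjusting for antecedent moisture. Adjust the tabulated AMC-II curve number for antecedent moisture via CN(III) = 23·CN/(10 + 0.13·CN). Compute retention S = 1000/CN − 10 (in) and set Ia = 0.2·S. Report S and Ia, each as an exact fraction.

S = 100/77 in ≈ 1.299 in; Ia = 20/77 in ≈ 0.260 in

CN(III) from CN(II)=77: (23·77)/(10 + 0.13·77) = 7700/87 ≈ 88.506
Max retention: S = 1000/(7700/87) − 10 = 100/77 in (≈ 1.299 in)
Ia = 0.2S: 0.2·1.299 = 0.260 in (exactly 20/77)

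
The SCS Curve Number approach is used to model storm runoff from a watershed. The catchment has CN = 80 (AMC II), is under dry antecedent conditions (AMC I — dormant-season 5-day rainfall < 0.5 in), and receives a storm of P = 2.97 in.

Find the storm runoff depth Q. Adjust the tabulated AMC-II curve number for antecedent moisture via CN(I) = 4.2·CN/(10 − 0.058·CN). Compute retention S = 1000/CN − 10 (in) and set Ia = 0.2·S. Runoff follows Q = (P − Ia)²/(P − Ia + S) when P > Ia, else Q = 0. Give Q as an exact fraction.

Adjust CN=80 to AMC I: 4.2·80/(10 − 0.058·80) → 336 ÷ (134/25) = 4200/67 ≈ 62.687
Retention S: 1000/CN − 10 with CN=62.687 → S = 125/21 ≈ 5.952 in
Ia = 0.2S: 0.2·5.952 = 1.190 in (exactly 25/21)
Since P=2.970 > Ia=1.190: effective rainfall P−Ia = 3737/2100 in
Q = (3737/2100)²/((3737/2100) + 125/21) = (13965169/4410000)/(16237/2100) = 13965169/34097700 in ≈ 0.410 in

Q = 13965169/34097700 in ≈ 0.410 in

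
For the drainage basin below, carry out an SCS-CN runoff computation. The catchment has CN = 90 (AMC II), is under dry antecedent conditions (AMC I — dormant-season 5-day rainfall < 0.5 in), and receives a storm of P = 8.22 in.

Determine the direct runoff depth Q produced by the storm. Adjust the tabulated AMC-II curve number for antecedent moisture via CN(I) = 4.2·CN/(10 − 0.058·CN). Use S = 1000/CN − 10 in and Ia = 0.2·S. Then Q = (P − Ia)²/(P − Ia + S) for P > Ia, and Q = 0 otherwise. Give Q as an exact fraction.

CN(I) from CN(II)=90: (4.2·90)/(10 − 0.058·90) = 18900/239 ≈ 79.079
S = 1000/(18900/239) − 10 = 500/189 in ≈ 2.646 in
Ia = 0.2S: 0.2·2.646 = 0.529 in (exactly 100/189)
P − Ia = 8.220 − 0.529 = 72679/9450 ≈ 7.691 in (> 0, runoff occurs)
Q: (72679/9450)² ÷ (97679/9450) = 5282237041/923066550 in (≈ 5.722 in)

Q = 5282237041/923066550 in ≈ 5.722 in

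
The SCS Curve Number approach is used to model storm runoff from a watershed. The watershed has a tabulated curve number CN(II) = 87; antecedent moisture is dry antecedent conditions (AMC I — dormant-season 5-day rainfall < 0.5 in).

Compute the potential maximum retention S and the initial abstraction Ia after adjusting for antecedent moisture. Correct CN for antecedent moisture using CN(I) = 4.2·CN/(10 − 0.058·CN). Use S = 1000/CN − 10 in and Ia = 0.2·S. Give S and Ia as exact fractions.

Dry (AMC I): CN(I) = 4.2·87/(10 − 0.058·87) = (1827/5)/(2477/500) = 182700/2477 ≈ 73.759
Retention S: 1000/CN − 10 with CN=73.759 → S = 6500/1827 ≈ 3.558 in
Initial abstraction Ia = S/5 = (6500/1827)/5 = 1300/1827 ≈ 0.712 in

S = 6500/1827 in ≈ 3.558 in; Ia = 1300/1827 in ≈ 0.712 in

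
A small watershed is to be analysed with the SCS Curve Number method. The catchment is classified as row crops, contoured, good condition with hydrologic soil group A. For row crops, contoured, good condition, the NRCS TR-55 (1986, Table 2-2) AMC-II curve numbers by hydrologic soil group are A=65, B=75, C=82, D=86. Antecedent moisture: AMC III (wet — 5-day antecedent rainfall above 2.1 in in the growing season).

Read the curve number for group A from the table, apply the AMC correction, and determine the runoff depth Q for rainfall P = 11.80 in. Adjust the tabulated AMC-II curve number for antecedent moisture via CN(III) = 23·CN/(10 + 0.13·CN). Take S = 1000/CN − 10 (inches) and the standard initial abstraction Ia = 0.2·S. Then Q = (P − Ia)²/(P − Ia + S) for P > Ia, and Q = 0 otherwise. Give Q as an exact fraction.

NRCS table: row crops, contoured, good condition, soil group A → CN(II) = 65
CN(III) from CN(II)=65: (23·65)/(10 + 0.13·65) = 29900/369 ≈ 81.030
Retention S: 1000/CN − 10 with CN=81.030 → S = 700/299 ≈ 2.341 in
Ia = 0.2·(700/299) = 140/299 in ≈ 0.468 in
Since P=11.800 > Ia=0.468: effective rainfall P−Ia = 16941/1495 in
Runoff Q = (P−Ia)²/(P−Ia+S) = (11.332)²/(11.332+2.341) = 286997481/30559295 ≈ 9.391 in

Q = 286997481/30559295 in ≈ 9.391 in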